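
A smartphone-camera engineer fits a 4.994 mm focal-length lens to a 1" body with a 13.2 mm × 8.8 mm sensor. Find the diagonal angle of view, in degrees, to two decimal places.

115.61°

Sensor diagonal = √(13.2² + 8.8²) = √251.6800 ≈ 15.8644 mm.
Angle of view α = 2·arctan(d/2f) with d = 15.8644 mm and f = 4.994 mm.
d/2f = 1.58835; arctan(1.58835) ≈ 57.8061°, so α ≈ 115.6122°.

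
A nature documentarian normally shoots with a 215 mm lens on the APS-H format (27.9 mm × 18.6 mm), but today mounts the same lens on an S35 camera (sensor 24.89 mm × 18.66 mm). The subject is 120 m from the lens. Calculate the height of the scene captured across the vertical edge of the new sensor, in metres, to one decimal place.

The focal length stays 215 mm; the relevant sensor dimension is now h = 18.66 mm. Object distance dₒ = 120 m = 120000 mm.
Thin-lens field height W = h·(dₒ − f)/f = 18.66 × (120000 − 215)/215 ≈ 10396.224 mm = 10.3962 m.

10.4 m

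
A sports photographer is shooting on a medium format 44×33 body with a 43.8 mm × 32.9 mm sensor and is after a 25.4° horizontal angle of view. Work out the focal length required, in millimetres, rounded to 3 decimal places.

From α = 2·arctan(w/2f) we get f = w / (2·tan(α/2)).
With w = 43.8 mm and α/2 = 12.7°, tan(α/2) ≈ 0.22536, so f ≈ 43.8 / 0.45072 ≈ 97.1780 mm.

97.178 mm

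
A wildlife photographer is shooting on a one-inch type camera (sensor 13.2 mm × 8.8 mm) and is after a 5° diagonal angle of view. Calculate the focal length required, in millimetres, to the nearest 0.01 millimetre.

181.68 mm

Sensor diagonal = √(13.2² + 8.8²) = √251.6800 ≈ 15.8644 mm.
From α = 2·arctan(d/2f) we get f = d / (2·tan(α/2)).
With d = 15.8644 mm and α/2 = 2.5°, tan(α/2) ≈ 0.04366, so f ≈ 15.8644 / 0.08732 ≈ 181.6775 mm.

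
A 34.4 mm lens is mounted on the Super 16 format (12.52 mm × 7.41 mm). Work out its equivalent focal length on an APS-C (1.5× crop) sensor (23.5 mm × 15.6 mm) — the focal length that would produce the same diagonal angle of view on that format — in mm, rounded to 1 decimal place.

66.7 mm

Sensor diagonal = √(12.52² + 7.41²) = √211.6585 ≈ 14.5485 mm.
Sensor diagonal = √(23.5² + 15.6²) = √795.6100 ≈ 28.2066 mm.
Equal angle of view means equal diagonal/f ratio, so f₂ = f₁ · (diagonal₂/diagonal₁) = 34.4 × 28.2066/14.5485.
f₂ = 34.4 × 1.93880 ≈ 66.695 mm.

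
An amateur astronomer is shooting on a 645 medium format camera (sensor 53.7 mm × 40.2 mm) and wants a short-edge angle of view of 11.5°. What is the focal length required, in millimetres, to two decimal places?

From α = 2·arctan(h/2f) we get f = h / (2·tan(α/2)).
With h = 40.2 mm and α/2 = 5.75°, tan(α/2) ≈ 0.10069, so f ≈ 40.2 / 0.20139 ≈ 199.6133 mm.

199.61 mm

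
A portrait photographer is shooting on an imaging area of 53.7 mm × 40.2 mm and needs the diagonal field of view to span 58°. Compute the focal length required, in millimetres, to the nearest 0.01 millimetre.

60.51 mm

Sensor diagonal = √(53.7² + 40.2²) = √4499.7300 ≈ 67.0800 mm.
From α = 2·arctan(d/2f) we get f = d / (2·tan(α/2)).
With d = 67.0800 mm and α/2 = 29°, tan(α/2) ≈ 0.55431, so f ≈ 67.0800 / 1.10862 ≈ 60.5078 mm.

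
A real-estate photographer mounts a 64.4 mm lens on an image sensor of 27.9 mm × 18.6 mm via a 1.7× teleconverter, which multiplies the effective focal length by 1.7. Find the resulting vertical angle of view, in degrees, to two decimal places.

Effective focal length f = 64.4 × 1.7 = 109.48 mm.
α = 2·arctan(18.6 / (2 × 109.48)) = 2·arctan(0.08495) ≈ 9.7109°.

9.71°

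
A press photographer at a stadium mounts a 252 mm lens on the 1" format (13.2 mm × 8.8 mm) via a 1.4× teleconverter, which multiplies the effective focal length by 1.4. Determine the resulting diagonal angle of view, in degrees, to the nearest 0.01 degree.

2.58°

Effective focal length f = 252 × 1.4 = 352.8 mm.
Sensor diagonal = √(13.2² + 8.8²) = √251.6800 ≈ 15.8644 mm.
α = 2·arctan(15.864 / (2 × 352.8)) = 2·arctan(0.02248) ≈ 2.5760°.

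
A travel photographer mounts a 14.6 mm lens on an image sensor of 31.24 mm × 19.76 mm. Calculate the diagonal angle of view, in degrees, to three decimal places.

103.387°

Sensor diagonal = √(31.24² + 19.76²) = √1366.3952 ≈ 36.9648 mm.
Angle of view α = 2·arctan(d/2f) with d = 36.9648 mm and f = 14.6 mm.
d/2f = 1.26592; arctan(1.26592) ≈ 51.6933°, so α ≈ 103.3867°.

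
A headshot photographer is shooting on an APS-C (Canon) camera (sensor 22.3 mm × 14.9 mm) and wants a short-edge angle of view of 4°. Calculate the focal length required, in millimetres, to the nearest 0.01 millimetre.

213.34 mm

From α = 2·arctan(h/2f) we get f = h / (2·tan(α/2)).
With h = 14.9 mm and α/2 = 2°, tan(α/2) ≈ 0.03492, so f ≈ 14.9 / 0.06984 ≈ 213.3401 mm.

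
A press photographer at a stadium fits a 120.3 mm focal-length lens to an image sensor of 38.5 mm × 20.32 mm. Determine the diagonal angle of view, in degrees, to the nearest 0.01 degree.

Sensor diagonal = √(38.5² + 20.32²) = √1895.1524 ≈ 43.5333 mm.
Angle of view α = 2·arctan(d/2f) with d = 43.5333 mm and f = 120.3 mm.
d/2f = 0.18094; arctan(0.18094) ≈ 10.2559°, so α ≈ 20.5119°.

20.51°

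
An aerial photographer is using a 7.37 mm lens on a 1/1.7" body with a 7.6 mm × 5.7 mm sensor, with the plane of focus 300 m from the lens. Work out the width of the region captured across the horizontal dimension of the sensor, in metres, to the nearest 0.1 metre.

dₒ: 300 m = 300000 mm.
Similar triangles through the lens centre give W/dₒ = w/dᵢ; with 1/f = 1/dₒ + 1/dᵢ this gives W = w·(dₒ − f)/f.
W = 7.6 mm × (300000 − 7.37) / 7.37 = 7.6 × 40704.5631 ≈ 309354.680 mm = 309.355 m.

309.4 m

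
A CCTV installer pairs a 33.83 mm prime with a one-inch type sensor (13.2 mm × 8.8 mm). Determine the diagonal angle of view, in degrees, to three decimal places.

Sensor diagonal = √(13.2² + 8.8²) = √251.6800 ≈ 15.8644 mm.
Angle of view α = 2·arctan(d/2f) with d = 15.8644 mm and f = 33.83 mm.
d/2f = 0.23447; arctan(0.23447) ≈ 13.1959°, so α ≈ 26.3918°.

26.392°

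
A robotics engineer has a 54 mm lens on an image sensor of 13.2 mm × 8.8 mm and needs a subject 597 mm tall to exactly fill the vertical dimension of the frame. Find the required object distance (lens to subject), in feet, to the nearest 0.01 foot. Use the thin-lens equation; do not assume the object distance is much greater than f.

Magnification m = h/W = dᵢ/dₒ; combined with 1/f = 1/dₒ + 1/dᵢ this gives dₒ = f·(1 + W/h).
dₒ = 54 mm × (1 + 597/8.8) = 54 × 68.8409 ≈ 3717.409 mm = 3717.409/304.8 ft = 12.1962 ft.

12.20 ft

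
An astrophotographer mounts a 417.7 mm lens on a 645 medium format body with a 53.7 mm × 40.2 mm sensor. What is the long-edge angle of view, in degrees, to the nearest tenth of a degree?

Angle of view α = 2·arctan(w/2f) with w = 53.7 mm and f = 417.7 mm.
w/2f = 0.06428; arctan(0.06428) ≈ 3.6779°, so α ≈ 7.3559°.

7.4°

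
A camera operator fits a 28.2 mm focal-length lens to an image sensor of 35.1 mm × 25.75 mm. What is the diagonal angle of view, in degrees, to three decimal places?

Sensor diagonal = √(35.1² + 25.75²) = √1895.0725 ≈ 43.5324 mm.
Angle of view α = 2·arctan(d/2f) with d = 43.5324 mm and f = 28.2 mm.
d/2f = 0.77185; arctan(0.77185) ≈ 37.6628°, so α ≈ 75.3256°.

75.326°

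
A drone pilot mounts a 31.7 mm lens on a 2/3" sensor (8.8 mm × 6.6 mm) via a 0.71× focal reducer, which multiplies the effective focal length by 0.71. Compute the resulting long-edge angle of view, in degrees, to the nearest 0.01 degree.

22.12°

Effective focal length f = 31.7 × 0.71 = 22.507 mm.
α = 2·arctan(8.8 / (2 × 22.507)) = 2·arctan(0.19549) ≈ 22.1230°.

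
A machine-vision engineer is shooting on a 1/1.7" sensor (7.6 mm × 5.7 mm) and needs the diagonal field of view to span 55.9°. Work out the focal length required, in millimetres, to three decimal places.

8.952 mm

Sensor diagonal = √(7.6² + 5.7²) = √90.2500 ≈ 9.5000 mm.
From α = 2·arctan(d/2f) we get f = d / (2·tan(α/2)).
With d = 9.5000 mm and α/2 = 27.95°, tan(α/2) ≈ 0.53059, so f ≈ 9.5000 / 1.06118 ≈ 8.9523 mm.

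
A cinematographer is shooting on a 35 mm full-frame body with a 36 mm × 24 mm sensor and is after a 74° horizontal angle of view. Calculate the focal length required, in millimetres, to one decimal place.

23.9 mm

From α = 2·arctan(w/2f) we get f = w / (2·tan(α/2)).
With w = 36 mm and α/2 = 37°, tan(α/2) ≈ 0.75355, so f ≈ 36 / 1.50711 ≈ 23.8868 mm.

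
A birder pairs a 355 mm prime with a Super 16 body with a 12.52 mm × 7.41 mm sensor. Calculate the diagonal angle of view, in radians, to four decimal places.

Sensor diagonal = √(12.52² + 7.41²) = √211.6585 ≈ 14.5485 mm.
Angle of view α = 2·arctan(d/2f) with d = 14.5485 mm and f = 355 mm.
d/2f = 0.02049; arctan(0.02049) ≈ 0.0205 rad, so α ≈ 0.0410 rad.

0.0410 rad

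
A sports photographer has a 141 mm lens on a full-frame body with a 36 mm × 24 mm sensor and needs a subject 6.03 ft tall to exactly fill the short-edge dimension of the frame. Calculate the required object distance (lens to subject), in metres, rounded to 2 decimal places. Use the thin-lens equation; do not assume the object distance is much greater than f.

W: 6.03 ft × 304.8 mm/ft = 1837.94 mm.
Magnification m = h/W = dᵢ/dₒ; combined with 1/f = 1/dₒ + 1/dᵢ this gives dₒ = f·(1 + W/h).
dₒ = 141 mm × (1 + 1837.94/24) = 141 × 77.5810 ≈ 10938.921 mm = 10.9389 m.

10.94 m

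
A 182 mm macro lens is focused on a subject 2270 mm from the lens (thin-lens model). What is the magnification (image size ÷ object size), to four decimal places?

0.0872×

Thin lens: 1/f = 1/dₒ + 1/dᵢ → 1/dᵢ = 1/182 − 1/2270 = 0.0050540 mm⁻¹, so dᵢ ≈ 197.8640 mm.
Magnification m = dᵢ/dₒ = 197.8640/2270 ≈ 0.08716.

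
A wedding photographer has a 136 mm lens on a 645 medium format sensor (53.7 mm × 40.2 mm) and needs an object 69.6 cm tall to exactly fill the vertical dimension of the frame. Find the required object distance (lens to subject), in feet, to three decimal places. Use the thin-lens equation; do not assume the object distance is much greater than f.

8.171 ft

W: 69.6 cm = 696 mm.
Magnification m = h/W = dᵢ/dₒ; combined with 1/f = 1/dₒ + 1/dᵢ this gives dₒ = f·(1 + W/h).
dₒ = 136 mm × (1 + 696/40.2) = 136 × 18.3134 ≈ 2490.627 mm = 2490.627/304.8 ft = 8.17135 ft.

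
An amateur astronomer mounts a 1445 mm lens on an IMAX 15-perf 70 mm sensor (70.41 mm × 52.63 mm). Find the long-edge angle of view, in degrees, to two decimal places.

Angle of view α = 2·arctan(w/2f) with w = 70.41 mm and f = 1445 mm.
w/2f = 0.02436; arctan(0.02436) ≈ 1.3956°, so α ≈ 2.7913°.

2.79°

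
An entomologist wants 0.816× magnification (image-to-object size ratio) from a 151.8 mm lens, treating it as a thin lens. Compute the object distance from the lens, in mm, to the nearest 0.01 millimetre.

337.83 mm

With m = dᵢ/dₒ and 1/f = 1/dₒ + 1/dᵢ, substituting dᵢ = m·dₒ gives 1/f = (1 + 1/m)/dₒ, hence dₒ = f·(1 + 1/m).
dₒ = 151.8 × (1 + 1/0.816) = 151.8 × 2.22549 ≈ 337.829 mm.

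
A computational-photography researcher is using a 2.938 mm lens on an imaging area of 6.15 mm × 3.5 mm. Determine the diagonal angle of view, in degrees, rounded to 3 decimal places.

Sensor diagonal = √(6.15² + 3.5²) = √50.0725 ≈ 7.0762 mm.
Angle of view α = 2·arctan(d/2f) with d = 7.0762 mm and f = 2.938 mm.
d/2f = 1.20425; arctan(1.20425) ≈ 50.2941°, so α ≈ 100.5882°.

100.588°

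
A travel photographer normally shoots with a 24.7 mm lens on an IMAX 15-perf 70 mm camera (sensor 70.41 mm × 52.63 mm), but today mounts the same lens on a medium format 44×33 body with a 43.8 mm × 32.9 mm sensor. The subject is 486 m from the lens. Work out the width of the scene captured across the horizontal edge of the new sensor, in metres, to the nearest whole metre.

862 m

The focal length stays 24.7 mm; the relevant sensor dimension is now w = 43.8 mm. Object distance dₒ = 486 m = 486000 mm.
Thin-lens field width W = w·(dₒ − f)/f = 43.8 × (486000 − 24.7)/24.7 ≈ 861769.965 mm = 861.77 m.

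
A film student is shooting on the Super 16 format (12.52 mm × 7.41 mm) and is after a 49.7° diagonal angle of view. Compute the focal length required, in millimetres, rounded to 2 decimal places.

15.71 mm

Sensor diagonal = √(12.52² + 7.41²) = √211.6585 ≈ 14.5485 mm.
From α = 2·arctan(d/2f) we get f = d / (2·tan(α/2)).
With d = 14.5485 mm and α/2 = 24.85°, tan(α/2) ≈ 0.46312, so f ≈ 14.5485 / 0.92625 ≈ 15.7069 mm.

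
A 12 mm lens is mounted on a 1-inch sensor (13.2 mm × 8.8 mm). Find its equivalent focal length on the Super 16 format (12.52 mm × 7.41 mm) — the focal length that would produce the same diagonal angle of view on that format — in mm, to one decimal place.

11.0 mm

Sensor diagonal = √(13.2² + 8.8²) = √251.6800 ≈ 15.8644 mm.
Sensor diagonal = √(12.52² + 7.41²) = √211.6585 ≈ 14.5485 mm.
Equal angle of view means equal diagonal/f ratio, so f₂ = f₁ · (diagonal₂/diagonal₁) = 12 × 14.5485/15.8644.
f₂ = 12 × 0.91705 ≈ 11.005 mm.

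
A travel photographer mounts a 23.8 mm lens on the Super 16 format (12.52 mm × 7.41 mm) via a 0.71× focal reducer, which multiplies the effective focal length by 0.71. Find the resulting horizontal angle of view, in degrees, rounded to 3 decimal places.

40.655°

Effective focal length f = 23.8 × 0.71 = 16.898 mm.
α = 2·arctan(12.52 / (2 × 16.898)) = 2·arctan(0.37046) ≈ 40.6551°.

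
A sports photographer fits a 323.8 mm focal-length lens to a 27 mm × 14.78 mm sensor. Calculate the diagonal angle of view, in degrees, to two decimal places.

5.44°

Sensor diagonal = √(27² + 14.78²) = √947.4484 ≈ 30.7806 mm.
Angle of view α = 2·arctan(d/2f) with d = 30.7806 mm and f = 323.8 mm.
d/2f = 0.04753; arctan(0.04753) ≈ 2.7212°, so α ≈ 5.4425°.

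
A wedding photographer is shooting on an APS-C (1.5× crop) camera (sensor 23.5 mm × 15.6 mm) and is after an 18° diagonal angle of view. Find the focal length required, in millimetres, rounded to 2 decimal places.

89.04 mm

Sensor diagonal = √(23.5² + 15.6²) = √795.6100 ≈ 28.2066 mm.
From α = 2·arctan(d/2f) we get f = d / (2·tan(α/2)).
With d = 28.2066 mm and α/2 = 9°, tan(α/2) ≈ 0.15838, so f ≈ 28.2066 / 0.31677 ≈ 89.0446 mm.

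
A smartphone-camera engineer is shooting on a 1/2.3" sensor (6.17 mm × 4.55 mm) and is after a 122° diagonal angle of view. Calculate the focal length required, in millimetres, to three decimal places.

2.125 mm

Sensor diagonal = √(6.17² + 4.55²) = √58.7714 ≈ 7.6663 mm.
From α = 2·arctan(d/2f) we get f = d / (2·tan(α/2)).
With d = 7.6663 mm and α/2 = 61°, tan(α/2) ≈ 1.80405, so f ≈ 7.6663 / 3.60810 ≈ 2.1247 mm.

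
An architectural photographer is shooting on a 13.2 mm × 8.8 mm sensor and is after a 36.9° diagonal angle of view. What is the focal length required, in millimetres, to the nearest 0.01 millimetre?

Sensor diagonal = √(13.2² + 8.8²) = √251.6800 ≈ 15.8644 mm.
From α = 2·arctan(d/2f) we get f = d / (2·tan(α/2)).
With d = 15.8644 mm and α/2 = 18.45°, tan(α/2) ≈ 0.33363, so f ≈ 15.8644 / 0.66725 ≈ 23.7758 mm.

23.78 mm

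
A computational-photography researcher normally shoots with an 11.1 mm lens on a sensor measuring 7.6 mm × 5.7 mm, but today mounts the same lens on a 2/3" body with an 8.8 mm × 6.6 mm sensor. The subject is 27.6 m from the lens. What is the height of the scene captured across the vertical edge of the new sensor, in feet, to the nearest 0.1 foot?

53.8 ft

The focal length stays 11.1 mm; the relevant sensor dimension is now h = 6.6 mm. Object distance dₒ = 27.6 m = 27600 mm.
Thin-lens field height W = h·(dₒ − f)/f = 6.6 × (27600 − 11.1)/11.1 ≈ 16404.211 mm = 16404.211/304.8 ft = 53.8196 ft.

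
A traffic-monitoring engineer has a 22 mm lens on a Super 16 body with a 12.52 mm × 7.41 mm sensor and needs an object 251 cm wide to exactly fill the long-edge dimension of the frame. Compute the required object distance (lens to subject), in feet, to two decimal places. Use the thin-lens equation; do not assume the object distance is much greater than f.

W: 251 cm = 2510 mm.
Magnification m = w/W = dᵢ/dₒ; combined with 1/f = 1/dₒ + 1/dᵢ this gives dₒ = f·(1 + W/w).
dₒ = 22 mm × (1 + 2510/12.52) = 22 × 201.4792 ≈ 4432.543 mm = 4432.543/304.8 ft = 14.5425 ft.

14.54 ft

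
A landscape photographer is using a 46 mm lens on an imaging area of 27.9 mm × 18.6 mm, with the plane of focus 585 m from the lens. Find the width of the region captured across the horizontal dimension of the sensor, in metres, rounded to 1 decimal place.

dₒ: 585 m = 585000 mm.
Similar triangles through the lens centre give W/dₒ = w/dᵢ; with 1/f = 1/dₒ + 1/dᵢ this gives W = w·(dₒ − f)/f.
W = 27.9 mm × (585000 − 46) / 46 = 27.9 × 12716.3913 ≈ 354787.317 mm = 354.787 m.

354.8 m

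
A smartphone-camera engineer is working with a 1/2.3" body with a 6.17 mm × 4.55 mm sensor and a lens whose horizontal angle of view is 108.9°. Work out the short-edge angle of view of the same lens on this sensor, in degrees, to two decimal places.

91.80°

From the horizontal AOV: f = 6.17 / (2·tan(54.45°)) = 6.17 / 2.79873 ≈ 2.2046 mm.
Short-edge AOV = 2·arctan(4.55 / (2 × 2.2046)) = 2·arctan(1.03195) ≈ 91.8014°.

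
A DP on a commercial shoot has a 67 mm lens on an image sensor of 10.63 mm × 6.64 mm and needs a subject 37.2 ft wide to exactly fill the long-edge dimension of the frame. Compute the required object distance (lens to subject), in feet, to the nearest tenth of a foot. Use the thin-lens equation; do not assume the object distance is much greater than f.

W: 37.2 ft × 304.8 mm/ft = 11338.56 mm.
Magnification m = w/W = dᵢ/dₒ; combined with 1/f = 1/dₒ + 1/dᵢ this gives dₒ = f·(1 + W/w).
dₒ = 67 mm × (1 + 11338.6/10.63) = 67 × 1067.6566 ≈ 71532.992 mm = 71532.992/304.8 ft = 234.688 ft.

234.7 ft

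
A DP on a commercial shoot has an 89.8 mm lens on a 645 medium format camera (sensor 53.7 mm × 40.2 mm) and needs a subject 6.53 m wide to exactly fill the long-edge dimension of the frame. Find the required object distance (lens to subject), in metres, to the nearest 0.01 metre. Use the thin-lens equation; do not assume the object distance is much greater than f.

W: 6.53 m = 6530 mm.
Magnification m = w/W = dᵢ/dₒ; combined with 1/f = 1/dₒ + 1/dᵢ this gives dₒ = f·(1 + W/w).
dₒ = 89.8 mm × (1 + 6530/53.7) = 89.8 × 122.6015 ≈ 11009.614 mm = 11.0096 m.

11.01 m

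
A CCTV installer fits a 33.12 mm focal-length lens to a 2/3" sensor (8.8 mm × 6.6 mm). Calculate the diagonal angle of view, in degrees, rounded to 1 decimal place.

18.9°

Sensor diagonal = √(8.8² + 6.6²) = √121.0000 ≈ 11.0000 mm.
Angle of view α = 2·arctan(d/2f) with d = 11.0000 mm and f = 33.12 mm.
d/2f = 0.16606; arctan(0.16606) ≈ 9.4287°, so α ≈ 18.8573°.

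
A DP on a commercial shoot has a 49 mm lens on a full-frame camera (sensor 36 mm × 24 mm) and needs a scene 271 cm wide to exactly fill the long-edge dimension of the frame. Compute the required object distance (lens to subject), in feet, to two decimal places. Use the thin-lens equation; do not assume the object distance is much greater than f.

12.26 ft

W: 271 cm = 2710 mm.
Magnification m = w/W = dᵢ/dₒ; combined with 1/f = 1/dₒ + 1/dᵢ this gives dₒ = f·(1 + W/w).
dₒ = 49 mm × (1 + 2710/36) = 49 × 76.2778 ≈ 3737.611 mm = 3737.611/304.8 ft = 12.2625 ft.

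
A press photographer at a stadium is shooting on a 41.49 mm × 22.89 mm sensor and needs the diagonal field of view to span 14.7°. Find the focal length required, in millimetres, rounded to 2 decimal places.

Sensor diagonal = √(41.49² + 22.89²) = √2245.3722 ≈ 47.3854 mm.
From α = 2·arctan(d/2f) we get f = d / (2·tan(α/2)).
With d = 47.3854 mm and α/2 = 7.35°, tan(α/2) ≈ 0.12899, so f ≈ 47.3854 / 0.25798 ≈ 183.6784 mm.

183.68 mm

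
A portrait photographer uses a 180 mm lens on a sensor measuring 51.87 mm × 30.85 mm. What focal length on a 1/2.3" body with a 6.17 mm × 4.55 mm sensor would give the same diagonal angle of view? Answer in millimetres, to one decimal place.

Sensor diagonal = √(51.87² + 30.85²) = √3642.2194 ≈ 60.3508 mm.
Sensor diagonal = √(6.17² + 4.55²) = √58.7714 ≈ 7.6663 mm.
Equal angle of view means equal diagonal/f ratio, so f₂ = f₁ · (diagonal₂/diagonal₁) = 180 × 7.6663/60.3508.
f₂ = 180 × 0.12703 ≈ 22.865 mm.

22.9 mm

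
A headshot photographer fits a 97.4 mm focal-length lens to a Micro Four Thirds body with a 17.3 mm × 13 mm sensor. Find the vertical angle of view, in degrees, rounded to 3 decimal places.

Angle of view α = 2·arctan(h/2f) with h = 13 mm and f = 97.4 mm.
h/2f = 0.06674; arctan(0.06674) ≈ 3.8180°, so α ≈ 7.6360°.

7.636°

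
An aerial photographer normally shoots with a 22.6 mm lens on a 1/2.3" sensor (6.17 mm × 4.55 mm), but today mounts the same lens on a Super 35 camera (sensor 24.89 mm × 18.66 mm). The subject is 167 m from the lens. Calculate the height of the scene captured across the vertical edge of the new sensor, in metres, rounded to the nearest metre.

The focal length stays 22.6 mm; the relevant sensor dimension is now h = 18.66 mm. Object distance dₒ = 167 m = 167000 mm.
Thin-lens field height W = h·(dₒ − f)/f = 18.66 × (167000 − 22.6)/22.6 ≈ 137867.181 mm = 137.867 m.

138 m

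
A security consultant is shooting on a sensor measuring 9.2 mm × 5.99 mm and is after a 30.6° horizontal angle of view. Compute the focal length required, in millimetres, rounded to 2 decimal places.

16.81 mm

From α = 2·arctan(w/2f) we get f = w / (2·tan(α/2)).
With w = 9.2 mm and α/2 = 15.3°, tan(α/2) ≈ 0.27357, so f ≈ 9.2 / 0.54714 ≈ 16.8148 mm.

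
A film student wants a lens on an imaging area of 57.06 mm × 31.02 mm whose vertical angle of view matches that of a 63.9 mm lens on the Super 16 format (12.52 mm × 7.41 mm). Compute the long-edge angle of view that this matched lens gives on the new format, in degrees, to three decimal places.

12.176°

Equal vertical AOV ⇒ f₂ = f₁ · 31.02/7.41 = 63.9 × 4.18623 ≈ 267.5004 mm.
Long-edge AOV on the new format = 2·arctan(57.06 / (2 × 267.5004)) = 2·arctan(0.10665) ≈ 12.1756°.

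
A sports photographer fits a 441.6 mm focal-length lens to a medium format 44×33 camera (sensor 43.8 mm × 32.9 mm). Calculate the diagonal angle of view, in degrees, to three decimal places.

Sensor diagonal = √(43.8² + 32.9²) = √3000.8500 ≈ 54.7800 mm.
Angle of view α = 2·arctan(d/2f) with d = 54.7800 mm and f = 441.6 mm.
d/2f = 0.06202; arctan(0.06202) ≈ 3.5492°, so α ≈ 7.0984°.

7.098°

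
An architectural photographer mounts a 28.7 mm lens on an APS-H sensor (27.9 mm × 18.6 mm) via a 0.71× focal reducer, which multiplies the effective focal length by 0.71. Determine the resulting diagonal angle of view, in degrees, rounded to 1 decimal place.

Effective focal length f = 28.7 × 0.71 = 20.377 mm.
Sensor diagonal = √(27.9² + 18.6²) = √1124.3700 ≈ 33.5316 mm.
α = 2·arctan(33.532 / (2 × 20.377)) = 2·arctan(0.82278) ≈ 78.8938°.

78.9°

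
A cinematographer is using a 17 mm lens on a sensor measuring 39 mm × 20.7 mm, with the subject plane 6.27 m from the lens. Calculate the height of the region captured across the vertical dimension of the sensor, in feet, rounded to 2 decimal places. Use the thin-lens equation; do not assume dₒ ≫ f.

24.98 ft

dₒ: 6.27 m = 6270 mm.
Similar triangles through the lens centre give W/dₒ = h/dᵢ; with 1/f = 1/dₒ + 1/dᵢ this gives W = h·(dₒ − f)/f.
W = 20.7 mm × (6270 − 17) / 17 = 20.7 × 367.8235 ≈ 7613.947 mm = 7613.947/304.8 ft = 24.9801 ft.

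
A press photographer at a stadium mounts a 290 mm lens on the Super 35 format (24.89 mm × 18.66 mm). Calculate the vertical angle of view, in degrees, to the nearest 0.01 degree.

3.69°

Angle of view α = 2·arctan(h/2f) with h = 18.66 mm and f = 290 mm.
h/2f = 0.03217; arctan(0.03217) ≈ 1.8427°, so α ≈ 3.6854°.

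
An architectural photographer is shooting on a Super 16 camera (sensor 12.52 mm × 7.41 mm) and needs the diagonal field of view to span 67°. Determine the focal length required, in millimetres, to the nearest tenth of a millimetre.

11.0 mm

Sensor diagonal = √(12.52² + 7.41²) = √211.6585 ≈ 14.5485 mm.
From α = 2·arctan(d/2f) we get f = d / (2·tan(α/2)).
With d = 14.5485 mm and α/2 = 33.5°, tan(α/2) ≈ 0.66189, so f ≈ 14.5485 / 1.32377 ≈ 10.9902 mm.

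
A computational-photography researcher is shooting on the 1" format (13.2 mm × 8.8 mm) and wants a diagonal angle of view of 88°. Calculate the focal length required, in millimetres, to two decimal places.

Sensor diagonal = √(13.2² + 8.8²) = √251.6800 ≈ 15.8644 mm.
From α = 2·arctan(d/2f) we get f = d / (2·tan(α/2)).
With d = 15.8644 mm and α/2 = 44°, tan(α/2) ≈ 0.96569, so f ≈ 15.8644 / 1.93138 ≈ 8.2140 mm.

8.21 mm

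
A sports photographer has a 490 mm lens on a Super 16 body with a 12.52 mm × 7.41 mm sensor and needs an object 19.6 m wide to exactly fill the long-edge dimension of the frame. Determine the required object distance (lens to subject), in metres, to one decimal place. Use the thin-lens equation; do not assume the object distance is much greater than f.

W: 19.6 m = 19600 mm.
Magnification m = w/W = dᵢ/dₒ; combined with 1/f = 1/dₒ + 1/dᵢ this gives dₒ = f·(1 + W/w).
dₒ = 490 mm × (1 + 19600/12.52) = 490 × 1566.4952 ≈ 767582.652 mm = 767.583 m.

767.6 m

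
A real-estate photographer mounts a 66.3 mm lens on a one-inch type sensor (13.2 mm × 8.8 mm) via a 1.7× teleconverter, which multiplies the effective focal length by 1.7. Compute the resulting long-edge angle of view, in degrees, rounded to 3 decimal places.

6.703°

Effective focal length f = 66.3 × 1.7 = 112.71 mm.
α = 2·arctan(13.2 / (2 × 112.71)) = 2·arctan(0.05856) ≈ 6.7025°.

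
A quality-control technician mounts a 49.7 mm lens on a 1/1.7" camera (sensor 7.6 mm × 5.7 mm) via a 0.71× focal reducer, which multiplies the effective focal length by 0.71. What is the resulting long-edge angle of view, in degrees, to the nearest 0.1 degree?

12.3°

Effective focal length f = 49.7 × 0.71 = 35.287 mm.
α = 2·arctan(7.6 / (2 × 35.287)) = 2·arctan(0.10769) ≈ 12.2928°.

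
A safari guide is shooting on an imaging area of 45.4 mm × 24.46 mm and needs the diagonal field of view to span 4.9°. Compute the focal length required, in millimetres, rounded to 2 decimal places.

Sensor diagonal = √(45.4² + 24.46²) = √2659.4516 ≈ 51.5699 mm.
From α = 2·arctan(d/2f) we get f = d / (2·tan(α/2)).
With d = 51.5699 mm and α/2 = 2.45°, tan(α/2) ≈ 0.04279, so f ≈ 51.5699 / 0.08557 ≈ 602.6398 mm.

602.64 mm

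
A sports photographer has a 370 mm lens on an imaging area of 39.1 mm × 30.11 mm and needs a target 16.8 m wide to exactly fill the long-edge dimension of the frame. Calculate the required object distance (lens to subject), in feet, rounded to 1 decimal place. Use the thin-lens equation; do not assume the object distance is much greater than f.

W: 16.8 m = 16800 mm.
Magnification m = w/W = dᵢ/dₒ; combined with 1/f = 1/dₒ + 1/dᵢ this gives dₒ = f·(1 + W/w).
dₒ = 370 mm × (1 + 16800/39.1) = 370 × 430.6675 ≈ 159346.982 mm = 159346.982/304.8 ft = 522.792 ft.

522.8 ft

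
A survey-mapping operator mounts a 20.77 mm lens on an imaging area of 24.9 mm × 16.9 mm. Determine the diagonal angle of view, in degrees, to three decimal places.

71.843°

Sensor diagonal = √(24.9² + 16.9²) = √905.6200 ≈ 30.0935 mm.
Angle of view α = 2·arctan(d/2f) with d = 30.0935 mm and f = 20.77 mm.
d/2f = 0.72445; arctan(0.72445) ≈ 35.9213°, so α ≈ 71.8427°.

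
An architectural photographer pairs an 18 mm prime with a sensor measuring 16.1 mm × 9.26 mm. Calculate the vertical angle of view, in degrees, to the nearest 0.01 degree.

Angle of view α = 2·arctan(h/2f) with h = 9.26 mm and f = 18 mm.
h/2f = 0.25722; arctan(0.25722) ≈ 14.4250°, so α ≈ 28.8501°.

28.85°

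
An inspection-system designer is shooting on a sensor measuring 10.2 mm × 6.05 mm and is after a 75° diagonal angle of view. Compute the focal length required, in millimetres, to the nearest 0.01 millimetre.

Sensor diagonal = √(10.2² + 6.05²) = √140.6425 ≈ 11.8593 mm.
From α = 2·arctan(d/2f) we get f = d / (2·tan(α/2)).
With d = 11.8593 mm and α/2 = 37.5°, tan(α/2) ≈ 0.76733, so f ≈ 11.8593 / 1.53465 ≈ 7.7277 mm.

7.73 mm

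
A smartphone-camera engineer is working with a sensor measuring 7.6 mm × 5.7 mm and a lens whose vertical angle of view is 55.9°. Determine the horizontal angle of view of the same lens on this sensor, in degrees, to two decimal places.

70.56°

From the vertical AOV: f = 5.7 / (2·tan(27.95°)) = 5.7 / 1.06118 ≈ 5.3714 mm.
Horizontal AOV = 2·arctan(7.6 / (2 × 5.3714)) = 2·arctan(0.70745) ≈ 70.5553°.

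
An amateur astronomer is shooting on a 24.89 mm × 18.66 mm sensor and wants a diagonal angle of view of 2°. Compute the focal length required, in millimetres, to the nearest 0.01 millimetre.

891.09 mm

Sensor diagonal = √(24.89² + 18.66²) = √967.7077 ≈ 31.1080 mm.
From α = 2·arctan(d/2f) we get f = d / (2·tan(α/2)).
With d = 31.1080 mm and α/2 = 1°, tan(α/2) ≈ 0.01746, so f ≈ 31.1080 / 0.03491 ≈ 891.0881 mm.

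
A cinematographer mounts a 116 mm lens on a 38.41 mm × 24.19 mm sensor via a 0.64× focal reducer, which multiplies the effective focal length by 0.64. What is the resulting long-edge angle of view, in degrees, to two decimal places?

Effective focal length f = 116 × 0.64 = 74.24 mm.
α = 2·arctan(38.41 / (2 × 74.24)) = 2·arctan(0.25869) ≈ 29.0076°.

29.01°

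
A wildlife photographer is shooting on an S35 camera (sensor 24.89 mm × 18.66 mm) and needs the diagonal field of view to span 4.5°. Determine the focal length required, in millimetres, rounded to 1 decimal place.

Sensor diagonal = √(24.89² + 18.66²) = √967.7077 ≈ 31.1080 mm.
From α = 2·arctan(d/2f) we get f = d / (2·tan(α/2)).
With d = 31.1080 mm and α/2 = 2.25°, tan(α/2) ≈ 0.03929, so f ≈ 31.1080 / 0.07858 ≈ 395.8757 mm.

395.9 mm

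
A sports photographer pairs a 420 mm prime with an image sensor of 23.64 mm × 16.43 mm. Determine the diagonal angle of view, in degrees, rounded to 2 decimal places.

Sensor diagonal = √(23.64² + 16.43²) = √828.7945 ≈ 28.7888 mm.
Angle of view α = 2·arctan(d/2f) with d = 28.7888 mm and f = 420 mm.
d/2f = 0.03427; arctan(0.03427) ≈ 1.9629°, so α ≈ 3.9258°.

3.93°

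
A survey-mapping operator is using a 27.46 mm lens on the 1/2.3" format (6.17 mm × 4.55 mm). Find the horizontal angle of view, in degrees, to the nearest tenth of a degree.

12.8°

Angle of view α = 2·arctan(w/2f) with w = 6.17 mm and f = 27.46 mm.
w/2f = 0.11235; arctan(0.11235) ≈ 6.4100°, so α ≈ 12.8201°.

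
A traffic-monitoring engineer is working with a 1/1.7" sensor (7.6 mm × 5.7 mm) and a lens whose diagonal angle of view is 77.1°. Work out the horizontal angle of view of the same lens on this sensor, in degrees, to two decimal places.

Sensor diagonal = √(7.6² + 5.7²) = √90.2500 ≈ 9.5000 mm.
From the diagonal AOV: f = 9.5000 / (2·tan(38.55°)) = 9.5000 / 1.59372 ≈ 5.9609 mm.
Horizontal AOV = 2·arctan(7.6 / (2 × 5.9609)) = 2·arctan(0.63749) ≈ 65.0342°.

65.03°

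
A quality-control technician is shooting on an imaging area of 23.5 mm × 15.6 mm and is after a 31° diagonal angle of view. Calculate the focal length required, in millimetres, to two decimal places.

50.85 mm

Sensor diagonal = √(23.5² + 15.6²) = √795.6100 ≈ 28.2066 mm.
From α = 2·arctan(d/2f) we get f = d / (2·tan(α/2)).
With d = 28.2066 mm and α/2 = 15.5°, tan(α/2) ≈ 0.27732, so f ≈ 28.2066 / 0.55465 ≈ 50.8548 mm.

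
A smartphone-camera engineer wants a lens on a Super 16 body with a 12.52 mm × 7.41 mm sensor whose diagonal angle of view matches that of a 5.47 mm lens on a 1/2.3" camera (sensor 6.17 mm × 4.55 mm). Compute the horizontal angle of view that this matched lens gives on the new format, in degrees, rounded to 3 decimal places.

Sensor diagonal = √(6.17² + 4.55²) = √58.7714 ≈ 7.6663 mm.
Sensor diagonal = √(12.52² + 7.41²) = √211.6585 ≈ 14.5485 mm.
Equal diagonal AOV ⇒ f₂ = f₁ · 14.5485/7.6663 = 5.47 × 1.89773 ≈ 10.3806 mm.
Horizontal AOV on the new format = 2·arctan(12.52 / (2 × 10.3806)) = 2·arctan(0.60305) ≈ 62.1840°.

62.184°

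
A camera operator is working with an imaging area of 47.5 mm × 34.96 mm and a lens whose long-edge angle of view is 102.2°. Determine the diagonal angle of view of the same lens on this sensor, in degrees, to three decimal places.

113.964°

From the long-edge AOV: f = 47.5 / (2·tan(51.1°)) = 47.5 / 2.47863 ≈ 19.1638 mm.
Sensor diagonal = √(47.5² + 34.96²) = √3478.4516 ≈ 58.9784 mm.
Diagonal AOV = 2·arctan(58.9784 / (2 × 19.1638)) = 2·arctan(1.53879) ≈ 113.9636°.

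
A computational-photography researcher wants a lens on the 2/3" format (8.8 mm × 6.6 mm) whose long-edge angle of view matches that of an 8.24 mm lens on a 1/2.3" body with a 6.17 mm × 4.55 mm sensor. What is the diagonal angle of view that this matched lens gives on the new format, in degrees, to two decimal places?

50.16°

Equal long-edge AOV ⇒ f₂ = f₁ · 8.8/6.17 = 8.24 × 1.42626 ≈ 11.7524 mm.
Sensor diagonal = √(8.8² + 6.6²) = √121.0000 ≈ 11.0000 mm.
Diagonal AOV on the new format = 2·arctan(11.0000 / (2 × 11.7524)) = 2·arctan(0.46799) ≈ 50.1584°.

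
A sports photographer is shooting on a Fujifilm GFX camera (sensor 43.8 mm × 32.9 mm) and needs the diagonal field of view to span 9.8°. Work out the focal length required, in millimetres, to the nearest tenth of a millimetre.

Sensor diagonal = √(43.8² + 32.9²) = √3000.8500 ≈ 54.7800 mm.
From α = 2·arctan(d/2f) we get f = d / (2·tan(α/2)).
With d = 54.7800 mm and α/2 = 4.9°, tan(α/2) ≈ 0.08573, so f ≈ 54.7800 / 0.17146 ≈ 319.4906 mm.

319.5 mm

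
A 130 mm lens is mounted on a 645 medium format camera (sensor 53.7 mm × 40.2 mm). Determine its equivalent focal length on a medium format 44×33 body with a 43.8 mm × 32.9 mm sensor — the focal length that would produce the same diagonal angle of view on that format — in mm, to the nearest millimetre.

Sensor diagonal = √(53.7² + 40.2²) = √4499.7300 ≈ 67.0800 mm.
Sensor diagonal = √(43.8² + 32.9²) = √3000.8500 ≈ 54.7800 mm.
Equal angle of view means equal diagonal/f ratio, so f₂ = f₁ · (diagonal₂/diagonal₁) = 130 × 54.7800/67.0800.
f₂ = 130 × 0.81664 ≈ 106.163 mm.

106 mm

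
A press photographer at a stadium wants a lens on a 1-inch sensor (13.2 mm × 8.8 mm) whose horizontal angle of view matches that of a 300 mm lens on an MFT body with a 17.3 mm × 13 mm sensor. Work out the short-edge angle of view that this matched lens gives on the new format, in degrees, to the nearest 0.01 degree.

Equal horizontal AOV ⇒ f₂ = f₁ · 13.2/17.3 = 300 × 0.76301 ≈ 228.9017 mm.
Short-edge AOV on the new format = 2·arctan(8.8 / (2 × 228.9017)) = 2·arctan(0.01922) ≈ 2.2024°.

2.20°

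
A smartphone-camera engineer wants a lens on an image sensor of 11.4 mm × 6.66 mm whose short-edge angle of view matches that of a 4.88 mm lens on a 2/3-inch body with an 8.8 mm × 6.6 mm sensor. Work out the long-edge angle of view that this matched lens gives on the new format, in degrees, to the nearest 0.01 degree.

Equal short-edge AOV ⇒ f₂ = f₁ · 6.66/6.6 = 4.88 × 1.00909 ≈ 4.9244 mm.
Long-edge AOV on the new format = 2·arctan(11.4 / (2 × 4.9244)) = 2·arctan(1.15751) ≈ 98.3510°.

98.35°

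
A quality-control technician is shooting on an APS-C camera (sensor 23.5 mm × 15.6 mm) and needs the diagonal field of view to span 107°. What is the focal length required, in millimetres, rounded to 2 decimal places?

10.44 mm

Sensor diagonal = √(23.5² + 15.6²) = √795.6100 ≈ 28.2066 mm.
From α = 2·arctan(d/2f) we get f = d / (2·tan(α/2)).
With d = 28.2066 mm and α/2 = 53.5°, tan(α/2) ≈ 1.35142, so f ≈ 28.2066 / 2.70284 ≈ 10.4359 mm.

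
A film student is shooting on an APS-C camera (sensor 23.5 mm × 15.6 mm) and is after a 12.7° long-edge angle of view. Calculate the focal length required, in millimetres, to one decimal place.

105.6 mm

From α = 2·arctan(w/2f) we get f = w / (2·tan(α/2)).
With w = 23.5 mm and α/2 = 6.35°, tan(α/2) ≈ 0.11128, so f ≈ 23.5 / 0.22257 ≈ 105.5853 mm.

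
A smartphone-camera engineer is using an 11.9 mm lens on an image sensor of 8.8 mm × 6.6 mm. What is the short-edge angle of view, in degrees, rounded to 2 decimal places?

Angle of view α = 2·arctan(h/2f) with h = 6.6 mm and f = 11.9 mm.
h/2f = 0.27731; arctan(0.27731) ≈ 15.4993°, so α ≈ 30.9986°.

31.00°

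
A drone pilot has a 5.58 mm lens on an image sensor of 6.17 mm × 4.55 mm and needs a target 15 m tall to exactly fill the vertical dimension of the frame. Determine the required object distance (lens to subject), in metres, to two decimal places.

18.40 m

W: 15 m = 15000 mm.
Magnification m = h/W = dᵢ/dₒ; combined with 1/f = 1/dₒ + 1/dᵢ this gives dₒ = f·(1 + W/h).
dₒ = 5.58 mm × (1 + 15000/4.55) = 5.58 × 3297.7033 ≈ 18401.184 mm = 18.4012 m.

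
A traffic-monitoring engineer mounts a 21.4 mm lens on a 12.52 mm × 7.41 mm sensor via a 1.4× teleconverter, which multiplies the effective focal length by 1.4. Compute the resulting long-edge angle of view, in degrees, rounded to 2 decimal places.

23.60°

Effective focal length f = 21.4 × 1.4 = 29.96 mm.
α = 2·arctan(12.52 / (2 × 29.96)) = 2·arctan(0.20895) ≈ 23.6038°.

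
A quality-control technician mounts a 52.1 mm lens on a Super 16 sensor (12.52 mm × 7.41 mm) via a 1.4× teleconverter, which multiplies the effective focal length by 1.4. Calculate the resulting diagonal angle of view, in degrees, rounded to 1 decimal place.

Effective focal length f = 52.1 × 1.4 = 72.94 mm.
Sensor diagonal = √(12.52² + 7.41²) = √211.6585 ≈ 14.5485 mm.
α = 2·arctan(14.548 / (2 × 72.94)) = 2·arctan(0.09973) ≈ 11.3905°.

11.4°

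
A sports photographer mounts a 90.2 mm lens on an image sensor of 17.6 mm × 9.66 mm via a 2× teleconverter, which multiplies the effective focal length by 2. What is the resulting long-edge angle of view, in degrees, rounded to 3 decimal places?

Effective focal length f = 90.2 × 2 = 180.4 mm.
α = 2·arctan(17.6 / (2 × 180.4)) = 2·arctan(0.04878) ≈ 5.5854°.

5.585°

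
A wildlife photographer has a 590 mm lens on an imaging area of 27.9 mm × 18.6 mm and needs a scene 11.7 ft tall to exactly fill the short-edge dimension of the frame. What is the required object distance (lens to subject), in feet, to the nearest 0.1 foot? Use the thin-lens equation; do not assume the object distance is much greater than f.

373.1 ft

W: 11.7 ft × 304.8 mm/ft = 3566.16 mm.
Magnification m = h/W = dᵢ/dₒ; combined with 1/f = 1/dₒ + 1/dᵢ this gives dₒ = f·(1 + W/h).
dₒ = 590 mm × (1 + 3566.16/18.6) = 590 × 192.7290 ≈ 113710.125 mm = 113710.125/304.8 ft = 373.065 ft.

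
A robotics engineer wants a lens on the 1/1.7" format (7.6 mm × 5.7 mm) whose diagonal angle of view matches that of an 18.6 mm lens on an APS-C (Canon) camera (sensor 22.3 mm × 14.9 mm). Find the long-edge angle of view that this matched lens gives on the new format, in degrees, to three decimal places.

59.950°

Sensor diagonal = √(22.3² + 14.9²) = √719.3000 ≈ 26.8198 mm.
Sensor diagonal = √(7.6² + 5.7²) = √90.2500 ≈ 9.5000 mm.
Equal diagonal AOV ⇒ f₂ = f₁ · 9.5000/26.8198 = 18.6 × 0.35422 ≈ 6.5884 mm.
Long-edge AOV on the new format = 2·arctan(7.6 / (2 × 6.5884)) = 2·arctan(0.57677) ≈ 59.9501°.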